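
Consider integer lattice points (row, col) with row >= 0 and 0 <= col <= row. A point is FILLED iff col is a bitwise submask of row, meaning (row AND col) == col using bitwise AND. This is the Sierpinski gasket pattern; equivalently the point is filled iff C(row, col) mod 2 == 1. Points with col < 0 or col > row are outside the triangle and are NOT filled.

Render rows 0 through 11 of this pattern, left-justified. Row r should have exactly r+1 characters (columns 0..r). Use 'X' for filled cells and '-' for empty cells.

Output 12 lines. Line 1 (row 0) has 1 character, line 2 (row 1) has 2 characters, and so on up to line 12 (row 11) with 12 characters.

Answer: X
XX
X-X
XXXX
X---X
XX--XX
X-X-X-X
XXXXXXXX
X-------X
XX------XX
X-X-----X-X
XXXX----XXXX

Derivation:
r0=0: X
r1=1: XX
r2=10: X-X
r3=11: XXXX
r4=100: X---X
r5=101: XX--XX
r6=110: X-X-X-X
r7=111: XXXXXXXX
r8=1000: X-------X
r9=1001: XX------XX
r10=1010: X-X-----X-X
r11=1011: XXXX----XXXX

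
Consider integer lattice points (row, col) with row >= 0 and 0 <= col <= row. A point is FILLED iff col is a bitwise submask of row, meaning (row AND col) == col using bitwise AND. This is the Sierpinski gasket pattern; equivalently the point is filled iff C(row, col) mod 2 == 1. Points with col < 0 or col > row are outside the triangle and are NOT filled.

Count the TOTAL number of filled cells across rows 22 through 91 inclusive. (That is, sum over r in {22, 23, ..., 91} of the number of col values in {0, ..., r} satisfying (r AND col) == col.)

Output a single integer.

Answer: 960

Derivation:
r22=10110 pc3: +8 =8
r23=10111 pc4: +16 =24
r24=11000 pc2: +4 =28
r25=11001 pc3: +8 =36
r26=11010 pc3: +8 =44
r27=11011 pc4: +16 =60
r28=11100 pc3: +8 =68
r29=11101 pc4: +16 =84
r30=11110 pc4: +16 =100
r31=11111 pc5: +32 =132
r32=100000 pc1: +2 =134
r33=100001 pc2: +4 =138
r34=100010 pc2: +4 =142
r35=100011 pc3: +8 =150
r36=100100 pc2: +4 =154
r37=100101 pc3: +8 =162
r38=100110 pc3: +8 =170
r39=100111 pc4: +16 =186
r40=101000 pc2: +4 =190
r41=101001 pc3: +8 =198
r42=101010 pc3: +8 =206
r43=101011 pc4: +16 =222
r44=101100 pc3: +8 =230
r45=101101 pc4: +16 =246
r46=101110 pc4: +16 =262
r47=101111 pc5: +32 =294
r48=110000 pc2: +4 =298
r49=110001 pc3: +8 =306
r50=110010 pc3: +8 =314
r51=110011 pc4: +16 =330
r52=110100 pc3: +8 =338
r53=110101 pc4: +16 =354
r54=110110 pc4: +16 =370
r55=110111 pc5: +32 =402
r56=111000 pc3: +8 =410
r57=111001 pc4: +16 =426
r58=111010 pc4: +16 =442
r59=111011 pc5: +32 =474
r60=111100 pc4: +16 =490
r61=111101 pc5: +32 =522
r62=111110 pc5: +32 =554
r63=111111 pc6: +64 =618
r64=1000000 pc1: +2 =620
r65=1000001 pc2: +4 =624
r66=1000010 pc2: +4 =628
r67=1000011 pc3: +8 =636
r68=1000100 pc2: +4 =640
r69=1000101 pc3: +8 =648
r70=1000110 pc3: +8 =656
r71=1000111 pc4: +16 =672
r72=1001000 pc2: +4 =676
r73=1001001 pc3: +8 =684
r74=1001010 pc3: +8 =692
r75=1001011 pc4: +16 =708
r76=1001100 pc3: +8 =716
r77=1001101 pc4: +16 =732
r78=1001110 pc4: +16 =748
r79=1001111 pc5: +32 =780
r80=1010000 pc2: +4 =784
r81=1010001 pc3: +8 =792
r82=1010010 pc3: +8 =800
r83=1010011 pc4: +16 =816
r84=1010100 pc3: +8 =824
r85=1010101 pc4: +16 =840
r86=1010110 pc4: +16 =856
r87=1010111 pc5: +32 =888
r88=1011000 pc3: +8 =896
r89=1011001 pc4: +16 =912
r90=1011010 pc4: +16 =928
r91=1011011 pc5: +32 =960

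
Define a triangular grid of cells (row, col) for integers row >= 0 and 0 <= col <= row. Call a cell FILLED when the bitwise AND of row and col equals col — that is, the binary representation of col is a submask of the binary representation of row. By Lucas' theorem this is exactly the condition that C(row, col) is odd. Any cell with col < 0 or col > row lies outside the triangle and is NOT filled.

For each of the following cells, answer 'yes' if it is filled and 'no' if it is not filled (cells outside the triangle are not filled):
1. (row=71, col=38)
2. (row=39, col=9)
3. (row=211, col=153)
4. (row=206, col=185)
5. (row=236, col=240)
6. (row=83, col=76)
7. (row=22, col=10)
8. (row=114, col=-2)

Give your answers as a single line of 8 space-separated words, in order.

Answer: no no no no no no no no

Derivation:
(71,38): row=0b1000111, col=0b100110, row AND col = 0b110 = 6; 6 != 38 -> empty
(39,9): row=0b100111, col=0b1001, row AND col = 0b1 = 1; 1 != 9 -> empty
(211,153): row=0b11010011, col=0b10011001, row AND col = 0b10010001 = 145; 145 != 153 -> empty
(206,185): row=0b11001110, col=0b10111001, row AND col = 0b10001000 = 136; 136 != 185 -> empty
(236,240): col outside [0, 236] -> not filled
(83,76): row=0b1010011, col=0b1001100, row AND col = 0b1000000 = 64; 64 != 76 -> empty
(22,10): row=0b10110, col=0b1010, row AND col = 0b10 = 2; 2 != 10 -> empty
(114,-2): col outside [0, 114] -> not filled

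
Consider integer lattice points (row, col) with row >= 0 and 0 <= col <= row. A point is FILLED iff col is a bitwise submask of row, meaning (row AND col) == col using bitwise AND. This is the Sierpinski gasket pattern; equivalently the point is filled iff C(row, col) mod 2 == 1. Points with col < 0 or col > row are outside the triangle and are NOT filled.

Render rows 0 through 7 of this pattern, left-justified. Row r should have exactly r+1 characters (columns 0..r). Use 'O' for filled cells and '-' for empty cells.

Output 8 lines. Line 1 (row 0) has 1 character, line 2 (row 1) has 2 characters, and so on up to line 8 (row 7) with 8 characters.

r0=0: O
r1=1: OO
r2=10: O-O
r3=11: OOOO
r4=100: O---O
r5=101: OO--OO
r6=110: O-O-O-O
r7=111: OOOOOOOO

Answer: O
OO
O-O
OOOO
O---O
OO--OO
O-O-O-O
OOOOOOOO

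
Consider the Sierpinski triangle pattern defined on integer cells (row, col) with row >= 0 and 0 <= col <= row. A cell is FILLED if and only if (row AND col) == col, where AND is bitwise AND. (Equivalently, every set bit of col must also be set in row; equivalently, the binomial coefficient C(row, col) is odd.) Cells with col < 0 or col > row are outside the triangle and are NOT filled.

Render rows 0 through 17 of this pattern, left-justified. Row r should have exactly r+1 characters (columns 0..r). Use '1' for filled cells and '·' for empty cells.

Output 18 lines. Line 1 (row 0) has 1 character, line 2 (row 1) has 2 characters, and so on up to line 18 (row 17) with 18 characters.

r0=0: 1
r1=1: 11
r2=10: 1·1
r3=11: 1111
r4=100: 1···1
r5=101: 11··11
r6=110: 1·1·1·1
r7=111: 11111111
r8=1000: 1·······1
r9=1001: 11······11
r10=1010: 1·1·····1·1
r11=1011: 1111····1111
r12=1100: 1···1···1···1
r13=1101: 11··11··11··11
r14=1110: 1·1·1·1·1·1·1·1
r15=1111: 1111111111111111
r16=10000: 1···············1
r17=10001: 11··············11

Answer: 1
11
1·1
1111
1···1
11··11
1·1·1·1
11111111
1·······1
11······11
1·1·····1·1
1111····1111
1···1···1···1
11··11··11··11
1·1·1·1·1·1·1·1
1111111111111111
1···············1
11··············11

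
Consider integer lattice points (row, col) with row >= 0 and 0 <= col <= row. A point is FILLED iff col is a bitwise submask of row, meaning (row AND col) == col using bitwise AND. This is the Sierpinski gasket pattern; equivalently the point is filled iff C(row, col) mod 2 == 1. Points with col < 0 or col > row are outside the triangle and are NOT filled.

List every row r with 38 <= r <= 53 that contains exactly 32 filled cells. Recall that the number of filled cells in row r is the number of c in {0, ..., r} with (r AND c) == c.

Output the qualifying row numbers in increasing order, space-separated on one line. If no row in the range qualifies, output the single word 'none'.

Row r has 2^popcount(r) filled cells, so we need popcount(r) = log2(32) = 5.
Scan r = 38..53 and keep those with exactly 5 one-bits:
r=38=100110 popcount=3 -> skip
r=39=100111 popcount=4 -> skip
r=40=101000 popcount=2 -> skip
r=41=101001 popcount=3 -> skip
r=42=101010 popcount=3 -> skip
r=43=101011 popcount=4 -> skip
r=44=101100 popcount=3 -> skip
r=45=101101 popcount=4 -> skip
r=46=101110 popcount=4 -> skip
r=47=101111 popcount=5 -> KEEP
r=48=110000 popcount=2 -> skip
r=49=110001 popcount=3 -> skip
r=50=110010 popcount=3 -> skip
r=51=110011 popcount=4 -> skip
r=52=110100 popcount=3 -> skip
r=53=110101 popcount=4 -> skip
Kept rows: 47

Answer: 47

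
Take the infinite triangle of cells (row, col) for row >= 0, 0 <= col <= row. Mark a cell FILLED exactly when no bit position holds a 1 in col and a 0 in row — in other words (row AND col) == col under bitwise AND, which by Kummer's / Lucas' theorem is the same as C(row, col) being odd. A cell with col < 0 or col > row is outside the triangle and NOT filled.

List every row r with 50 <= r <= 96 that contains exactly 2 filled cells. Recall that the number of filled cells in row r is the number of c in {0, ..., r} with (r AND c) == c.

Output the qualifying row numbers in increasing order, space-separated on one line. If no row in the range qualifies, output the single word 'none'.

Answer: 64

Derivation:
Row r has 2^popcount(r) filled cells, so we need popcount(r) = log2(2) = 1.
Scan r = 50..96 and keep those with exactly 1 one-bits:
r=50=110010 popcount=3 -> skip
r=51=110011 popcount=4 -> skip
r=52=110100 popcount=3 -> skip
r=53=110101 popcount=4 -> skip
r=54=110110 popcount=4 -> skip
r=55=110111 popcount=5 -> skip
r=56=111000 popcount=3 -> skip
r=57=111001 popcount=4 -> skip
r=58=111010 popcount=4 -> skip
r=59=111011 popcount=5 -> skip
r=60=111100 popcount=4 -> skip
r=61=111101 popcount=5 -> skip
r=62=111110 popcount=5 -> skip
r=63=111111 popcount=6 -> skip
r=64=1000000 popcount=1 -> KEEP
r=65=1000001 popcount=2 -> skip
r=66=1000010 popcount=2 -> skip
r=67=1000011 popcount=3 -> skip
r=68=1000100 popcount=2 -> skip
r=69=1000101 popcount=3 -> skip
r=70=1000110 popcount=3 -> skip
r=71=1000111 popcount=4 -> skip
r=72=1001000 popcount=2 -> skip
r=73=1001001 popcount=3 -> skip
r=74=1001010 popcount=3 -> skip
r=75=1001011 popcount=4 -> skip
r=76=1001100 popcount=3 -> skip
r=77=1001101 popcount=4 -> skip
r=78=1001110 popcount=4 -> skip
r=79=1001111 popcount=5 -> skip
r=80=1010000 popcount=2 -> skip
r=81=1010001 popcount=3 -> skip
r=82=1010010 popcount=3 -> skip
r=83=1010011 popcount=4 -> skip
r=84=1010100 popcount=3 -> skip
r=85=1010101 popcount=4 -> skip
r=86=1010110 popcount=4 -> skip
r=87=1010111 popcount=5 -> skip
r=88=1011000 popcount=3 -> skip
r=89=1011001 popcount=4 -> skip
r=90=1011010 popcount=4 -> skip
r=91=1011011 popcount=5 -> skip
r=92=1011100 popcount=4 -> skip
r=93=1011101 popcount=5 -> skip
r=94=1011110 popcount=5 -> skip
r=95=1011111 popcount=6 -> skip
r=96=1100000 popcount=2 -> skip
Kept rows: 64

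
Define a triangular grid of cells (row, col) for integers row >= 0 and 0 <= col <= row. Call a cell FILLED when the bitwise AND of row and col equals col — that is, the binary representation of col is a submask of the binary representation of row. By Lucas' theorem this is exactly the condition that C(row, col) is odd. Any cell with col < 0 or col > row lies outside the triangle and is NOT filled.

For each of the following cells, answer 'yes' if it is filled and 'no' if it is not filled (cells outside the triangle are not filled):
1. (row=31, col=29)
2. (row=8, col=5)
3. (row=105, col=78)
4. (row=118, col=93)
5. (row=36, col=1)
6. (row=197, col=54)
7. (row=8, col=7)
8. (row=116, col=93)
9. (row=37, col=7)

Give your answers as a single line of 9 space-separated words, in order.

Answer: yes no no no no no no no no

Derivation:
(31,29): row=0b11111, col=0b11101, row AND col = 0b11101 = 29; 29 == 29 -> filled
(8,5): row=0b1000, col=0b101, row AND col = 0b0 = 0; 0 != 5 -> empty
(105,78): row=0b1101001, col=0b1001110, row AND col = 0b1001000 = 72; 72 != 78 -> empty
(118,93): row=0b1110110, col=0b1011101, row AND col = 0b1010100 = 84; 84 != 93 -> empty
(36,1): row=0b100100, col=0b1, row AND col = 0b0 = 0; 0 != 1 -> empty
(197,54): row=0b11000101, col=0b110110, row AND col = 0b100 = 4; 4 != 54 -> empty
(8,7): row=0b1000, col=0b111, row AND col = 0b0 = 0; 0 != 7 -> empty
(116,93): row=0b1110100, col=0b1011101, row AND col = 0b1010100 = 84; 84 != 93 -> empty
(37,7): row=0b100101, col=0b111, row AND col = 0b101 = 5; 5 != 7 -> empty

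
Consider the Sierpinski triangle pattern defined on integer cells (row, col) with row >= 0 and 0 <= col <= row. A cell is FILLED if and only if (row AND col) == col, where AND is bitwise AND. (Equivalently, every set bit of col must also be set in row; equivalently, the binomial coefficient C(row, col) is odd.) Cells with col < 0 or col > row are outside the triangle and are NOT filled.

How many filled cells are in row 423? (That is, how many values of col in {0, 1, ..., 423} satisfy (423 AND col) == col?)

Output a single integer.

423 in binary = 110100111
popcount(423) = number of 1-bits in 110100111 = 6
A col c satisfies (423 AND c) == c iff every set bit of c is also set in 423; each of the 6 set bits of 423 can independently be on or off in c.
count = 2^6 = 64

Answer: 64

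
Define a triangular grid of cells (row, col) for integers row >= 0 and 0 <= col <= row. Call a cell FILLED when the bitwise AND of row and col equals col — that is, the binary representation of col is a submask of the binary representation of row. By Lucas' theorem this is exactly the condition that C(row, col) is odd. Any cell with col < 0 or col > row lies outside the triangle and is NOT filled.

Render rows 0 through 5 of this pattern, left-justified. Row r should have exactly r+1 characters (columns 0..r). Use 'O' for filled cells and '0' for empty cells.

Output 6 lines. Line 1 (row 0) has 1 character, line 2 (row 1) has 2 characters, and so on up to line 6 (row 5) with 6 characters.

Answer: O
OO
O0O
OOOO
O000O
OO00OO

Derivation:
r0=0: O
r1=1: OO
r2=10: O0O
r3=11: OOOO
r4=100: O000O
r5=101: OO00OO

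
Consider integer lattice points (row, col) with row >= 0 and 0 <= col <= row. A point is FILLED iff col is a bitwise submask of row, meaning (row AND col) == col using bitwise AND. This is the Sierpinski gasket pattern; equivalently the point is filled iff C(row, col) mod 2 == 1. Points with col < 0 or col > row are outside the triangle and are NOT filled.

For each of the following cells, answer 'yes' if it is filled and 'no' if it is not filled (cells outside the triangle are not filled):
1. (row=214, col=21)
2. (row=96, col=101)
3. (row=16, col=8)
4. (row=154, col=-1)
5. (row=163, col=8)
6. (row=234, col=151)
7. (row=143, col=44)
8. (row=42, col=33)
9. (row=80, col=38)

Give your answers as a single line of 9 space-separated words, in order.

Answer: no no no no no no no no no

Derivation:
(214,21): row=0b11010110, col=0b10101, row AND col = 0b10100 = 20; 20 != 21 -> empty
(96,101): col outside [0, 96] -> not filled
(16,8): row=0b10000, col=0b1000, row AND col = 0b0 = 0; 0 != 8 -> empty
(154,-1): col outside [0, 154] -> not filled
(163,8): row=0b10100011, col=0b1000, row AND col = 0b0 = 0; 0 != 8 -> empty
(234,151): row=0b11101010, col=0b10010111, row AND col = 0b10000010 = 130; 130 != 151 -> empty
(143,44): row=0b10001111, col=0b101100, row AND col = 0b1100 = 12; 12 != 44 -> empty
(42,33): row=0b101010, col=0b100001, row AND col = 0b100000 = 32; 32 != 33 -> empty
(80,38): row=0b1010000, col=0b100110, row AND col = 0b0 = 0; 0 != 38 -> empty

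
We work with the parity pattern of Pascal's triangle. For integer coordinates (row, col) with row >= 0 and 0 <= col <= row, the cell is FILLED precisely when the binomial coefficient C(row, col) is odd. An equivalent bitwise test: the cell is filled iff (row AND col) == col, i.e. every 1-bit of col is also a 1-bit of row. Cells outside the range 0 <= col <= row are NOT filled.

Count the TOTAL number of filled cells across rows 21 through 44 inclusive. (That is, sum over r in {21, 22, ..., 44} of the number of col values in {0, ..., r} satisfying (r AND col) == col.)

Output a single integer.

Answer: 238

Derivation:
r21=10101 pc3: +8 =8
r22=10110 pc3: +8 =16
r23=10111 pc4: +16 =32
r24=11000 pc2: +4 =36
r25=11001 pc3: +8 =44
r26=11010 pc3: +8 =52
r27=11011 pc4: +16 =68
r28=11100 pc3: +8 =76
r29=11101 pc4: +16 =92
r30=11110 pc4: +16 =108
r31=11111 pc5: +32 =140
r32=100000 pc1: +2 =142
r33=100001 pc2: +4 =146
r34=100010 pc2: +4 =150
r35=100011 pc3: +8 =158
r36=100100 pc2: +4 =162
r37=100101 pc3: +8 =170
r38=100110 pc3: +8 =178
r39=100111 pc4: +16 =194
r40=101000 pc2: +4 =198
r41=101001 pc3: +8 =206
r42=101010 pc3: +8 =214
r43=101011 pc4: +16 =230
r44=101100 pc3: +8 =238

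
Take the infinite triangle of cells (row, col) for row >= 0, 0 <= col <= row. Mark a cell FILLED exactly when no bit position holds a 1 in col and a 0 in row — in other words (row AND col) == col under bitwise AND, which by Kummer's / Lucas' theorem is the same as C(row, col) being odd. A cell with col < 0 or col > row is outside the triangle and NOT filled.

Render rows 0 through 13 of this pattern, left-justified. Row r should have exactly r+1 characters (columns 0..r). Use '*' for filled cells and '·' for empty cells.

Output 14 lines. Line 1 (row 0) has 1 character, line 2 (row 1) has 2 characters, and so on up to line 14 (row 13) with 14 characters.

Answer: *
**
*·*
****
*···*
**··**
*·*·*·*
********
*·······*
**······**
*·*·····*·*
****····****
*···*···*···*
**··**··**··**

Derivation:
r0=0: *
r1=1: **
r2=10: *·*
r3=11: ****
r4=100: *···*
r5=101: **··**
r6=110: *·*·*·*
r7=111: ********
r8=1000: *·······*
r9=1001: **······**
r10=1010: *·*·····*·*
r11=1011: ****····****
r12=1100: *···*···*···*
r13=1101: **··**··**··**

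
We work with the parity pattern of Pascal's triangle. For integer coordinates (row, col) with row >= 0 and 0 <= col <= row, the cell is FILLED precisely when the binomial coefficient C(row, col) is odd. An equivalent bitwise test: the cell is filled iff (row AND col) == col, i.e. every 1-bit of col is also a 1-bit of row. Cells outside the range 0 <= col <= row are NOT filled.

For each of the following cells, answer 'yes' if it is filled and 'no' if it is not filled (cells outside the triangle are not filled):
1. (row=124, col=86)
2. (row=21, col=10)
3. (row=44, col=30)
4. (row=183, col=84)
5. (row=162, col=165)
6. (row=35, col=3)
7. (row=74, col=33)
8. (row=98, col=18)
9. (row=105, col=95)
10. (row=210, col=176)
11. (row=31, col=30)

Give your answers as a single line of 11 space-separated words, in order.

Answer: no no no no no yes no no no no yes

Derivation:
(124,86): row=0b1111100, col=0b1010110, row AND col = 0b1010100 = 84; 84 != 86 -> empty
(21,10): row=0b10101, col=0b1010, row AND col = 0b0 = 0; 0 != 10 -> empty
(44,30): row=0b101100, col=0b11110, row AND col = 0b1100 = 12; 12 != 30 -> empty
(183,84): row=0b10110111, col=0b1010100, row AND col = 0b10100 = 20; 20 != 84 -> empty
(162,165): col outside [0, 162] -> not filled
(35,3): row=0b100011, col=0b11, row AND col = 0b11 = 3; 3 == 3 -> filled
(74,33): row=0b1001010, col=0b100001, row AND col = 0b0 = 0; 0 != 33 -> empty
(98,18): row=0b1100010, col=0b10010, row AND col = 0b10 = 2; 2 != 18 -> empty
(105,95): row=0b1101001, col=0b1011111, row AND col = 0b1001001 = 73; 73 != 95 -> empty
(210,176): row=0b11010010, col=0b10110000, row AND col = 0b10010000 = 144; 144 != 176 -> empty
(31,30): row=0b11111, col=0b11110, row AND col = 0b11110 = 30; 30 == 30 -> filled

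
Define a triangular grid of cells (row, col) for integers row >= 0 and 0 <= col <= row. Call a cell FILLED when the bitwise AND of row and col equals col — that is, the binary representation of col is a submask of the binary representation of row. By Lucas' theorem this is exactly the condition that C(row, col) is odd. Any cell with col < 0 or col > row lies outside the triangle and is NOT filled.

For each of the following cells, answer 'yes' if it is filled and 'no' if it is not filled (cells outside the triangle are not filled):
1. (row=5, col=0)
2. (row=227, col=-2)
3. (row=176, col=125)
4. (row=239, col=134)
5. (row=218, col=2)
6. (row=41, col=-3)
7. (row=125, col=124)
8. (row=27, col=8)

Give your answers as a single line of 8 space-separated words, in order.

Answer: yes no no yes yes no yes yes

Derivation:
(5,0): row=0b101, col=0b0, row AND col = 0b0 = 0; 0 == 0 -> filled
(227,-2): col outside [0, 227] -> not filled
(176,125): row=0b10110000, col=0b1111101, row AND col = 0b110000 = 48; 48 != 125 -> empty
(239,134): row=0b11101111, col=0b10000110, row AND col = 0b10000110 = 134; 134 == 134 -> filled
(218,2): row=0b11011010, col=0b10, row AND col = 0b10 = 2; 2 == 2 -> filled
(41,-3): col outside [0, 41] -> not filled
(125,124): row=0b1111101, col=0b1111100, row AND col = 0b1111100 = 124; 124 == 124 -> filled
(27,8): row=0b11011, col=0b1000, row AND col = 0b1000 = 8; 8 == 8 -> filled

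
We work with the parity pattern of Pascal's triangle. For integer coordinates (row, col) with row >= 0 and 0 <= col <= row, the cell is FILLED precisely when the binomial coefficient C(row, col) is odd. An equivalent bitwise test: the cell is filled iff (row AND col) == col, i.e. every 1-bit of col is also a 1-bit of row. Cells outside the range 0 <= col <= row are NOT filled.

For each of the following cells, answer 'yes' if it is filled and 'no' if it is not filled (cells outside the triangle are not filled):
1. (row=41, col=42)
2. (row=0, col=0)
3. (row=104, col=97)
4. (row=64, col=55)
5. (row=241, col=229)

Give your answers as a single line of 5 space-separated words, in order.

(41,42): col outside [0, 41] -> not filled
(0,0): row=0b0, col=0b0, row AND col = 0b0 = 0; 0 == 0 -> filled
(104,97): row=0b1101000, col=0b1100001, row AND col = 0b1100000 = 96; 96 != 97 -> empty
(64,55): row=0b1000000, col=0b110111, row AND col = 0b0 = 0; 0 != 55 -> empty
(241,229): row=0b11110001, col=0b11100101, row AND col = 0b11100001 = 225; 225 != 229 -> empty

Answer: no yes no no no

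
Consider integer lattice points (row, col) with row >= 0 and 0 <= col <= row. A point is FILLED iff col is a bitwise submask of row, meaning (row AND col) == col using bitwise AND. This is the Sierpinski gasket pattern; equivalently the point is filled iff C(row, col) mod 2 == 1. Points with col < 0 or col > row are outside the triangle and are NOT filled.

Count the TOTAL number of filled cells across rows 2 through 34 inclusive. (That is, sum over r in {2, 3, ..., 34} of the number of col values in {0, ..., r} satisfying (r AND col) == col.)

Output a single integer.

r2=10 pc1: +2 =2
r3=11 pc2: +4 =6
r4=100 pc1: +2 =8
r5=101 pc2: +4 =12
r6=110 pc2: +4 =16
r7=111 pc3: +8 =24
r8=1000 pc1: +2 =26
r9=1001 pc2: +4 =30
r10=1010 pc2: +4 =34
r11=1011 pc3: +8 =42
r12=1100 pc2: +4 =46
r13=1101 pc3: +8 =54
r14=1110 pc3: +8 =62
r15=1111 pc4: +16 =78
r16=10000 pc1: +2 =80
r17=10001 pc2: +4 =84
r18=10010 pc2: +4 =88
r19=10011 pc3: +8 =96
r20=10100 pc2: +4 =100
r21=10101 pc3: +8 =108
r22=10110 pc3: +8 =116
r23=10111 pc4: +16 =132
r24=11000 pc2: +4 =136
r25=11001 pc3: +8 =144
r26=11010 pc3: +8 =152
r27=11011 pc4: +16 =168
r28=11100 pc3: +8 =176
r29=11101 pc4: +16 =192
r30=11110 pc4: +16 =208
r31=11111 pc5: +32 =240
r32=100000 pc1: +2 =242
r33=100001 pc2: +4 =246
r34=100010 pc2: +4 =250

Answer: 250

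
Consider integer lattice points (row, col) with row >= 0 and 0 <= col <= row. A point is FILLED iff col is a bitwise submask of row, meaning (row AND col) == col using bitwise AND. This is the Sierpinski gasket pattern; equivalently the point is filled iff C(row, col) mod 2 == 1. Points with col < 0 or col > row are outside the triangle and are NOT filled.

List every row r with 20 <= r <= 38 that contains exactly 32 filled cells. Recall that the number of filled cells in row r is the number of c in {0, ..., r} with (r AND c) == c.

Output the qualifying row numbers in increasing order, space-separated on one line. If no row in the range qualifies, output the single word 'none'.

Answer: 31

Derivation:
Row r has 2^popcount(r) filled cells, so we need popcount(r) = log2(32) = 5.
Scan r = 20..38 and keep those with exactly 5 one-bits:
r=20=10100 popcount=2 -> skip
r=21=10101 popcount=3 -> skip
r=22=10110 popcount=3 -> skip
r=23=10111 popcount=4 -> skip
r=24=11000 popcount=2 -> skip
r=25=11001 popcount=3 -> skip
r=26=11010 popcount=3 -> skip
r=27=11011 popcount=4 -> skip
r=28=11100 popcount=3 -> skip
r=29=11101 popcount=4 -> skip
r=30=11110 popcount=4 -> skip
r=31=11111 popcount=5 -> KEEP
r=32=100000 popcount=1 -> skip
r=33=100001 popcount=2 -> skip
r=34=100010 popcount=2 -> skip
r=35=100011 popcount=3 -> skip
r=36=100100 popcount=2 -> skip
r=37=100101 popcount=3 -> skip
r=38=100110 popcount=3 -> skip
Kept rows: 31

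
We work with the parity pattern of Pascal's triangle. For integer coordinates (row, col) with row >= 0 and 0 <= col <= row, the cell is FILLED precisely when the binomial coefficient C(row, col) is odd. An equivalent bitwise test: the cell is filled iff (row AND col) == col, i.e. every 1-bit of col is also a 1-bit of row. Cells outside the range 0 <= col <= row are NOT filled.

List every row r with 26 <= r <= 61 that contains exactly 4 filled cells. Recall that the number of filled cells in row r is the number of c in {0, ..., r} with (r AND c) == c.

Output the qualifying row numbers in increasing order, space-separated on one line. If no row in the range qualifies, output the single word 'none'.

Answer: 33 34 36 40 48

Derivation:
Row r has 2^popcount(r) filled cells, so we need popcount(r) = log2(4) = 2.
Scan r = 26..61 and keep those with exactly 2 one-bits:
r=26=11010 popcount=3 -> skip
r=27=11011 popcount=4 -> skip
r=28=11100 popcount=3 -> skip
r=29=11101 popcount=4 -> skip
r=30=11110 popcount=4 -> skip
r=31=11111 popcount=5 -> skip
r=32=100000 popcount=1 -> skip
r=33=100001 popcount=2 -> KEEP
r=34=100010 popcount=2 -> KEEP
r=35=100011 popcount=3 -> skip
r=36=100100 popcount=2 -> KEEP
r=37=100101 popcount=3 -> skip
r=38=100110 popcount=3 -> skip
r=39=100111 popcount=4 -> skip
r=40=101000 popcount=2 -> KEEP
r=41=101001 popcount=3 -> skip
r=42=101010 popcount=3 -> skip
r=43=101011 popcount=4 -> skip
r=44=101100 popcount=3 -> skip
r=45=101101 popcount=4 -> skip
r=46=101110 popcount=4 -> skip
r=47=101111 popcount=5 -> skip
r=48=110000 popcount=2 -> KEEP
r=49=110001 popcount=3 -> skip
r=50=110010 popcount=3 -> skip
r=51=110011 popcount=4 -> skip
r=52=110100 popcount=3 -> skip
r=53=110101 popcount=4 -> skip
r=54=110110 popcount=4 -> skip
r=55=110111 popcount=5 -> skip
r=56=111000 popcount=3 -> skip
r=57=111001 popcount=4 -> skip
r=58=111010 popcount=4 -> skip
r=59=111011 popcount=5 -> skip
r=60=111100 popcount=4 -> skip
r=61=111101 popcount=5 -> skip
Kept rows: 33 34 36 40 48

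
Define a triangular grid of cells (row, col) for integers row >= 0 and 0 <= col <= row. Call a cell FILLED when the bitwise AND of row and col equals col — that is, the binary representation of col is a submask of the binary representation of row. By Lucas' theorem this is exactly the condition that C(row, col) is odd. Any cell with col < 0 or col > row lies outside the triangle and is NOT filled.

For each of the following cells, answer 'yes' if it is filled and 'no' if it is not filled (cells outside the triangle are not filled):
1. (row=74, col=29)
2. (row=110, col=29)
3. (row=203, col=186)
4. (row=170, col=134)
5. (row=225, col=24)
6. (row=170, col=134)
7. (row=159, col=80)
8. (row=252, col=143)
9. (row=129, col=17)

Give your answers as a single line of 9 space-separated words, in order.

(74,29): row=0b1001010, col=0b11101, row AND col = 0b1000 = 8; 8 != 29 -> empty
(110,29): row=0b1101110, col=0b11101, row AND col = 0b1100 = 12; 12 != 29 -> empty
(203,186): row=0b11001011, col=0b10111010, row AND col = 0b10001010 = 138; 138 != 186 -> empty
(170,134): row=0b10101010, col=0b10000110, row AND col = 0b10000010 = 130; 130 != 134 -> empty
(225,24): row=0b11100001, col=0b11000, row AND col = 0b0 = 0; 0 != 24 -> empty
(170,134): row=0b10101010, col=0b10000110, row AND col = 0b10000010 = 130; 130 != 134 -> empty
(159,80): row=0b10011111, col=0b1010000, row AND col = 0b10000 = 16; 16 != 80 -> empty
(252,143): row=0b11111100, col=0b10001111, row AND col = 0b10001100 = 140; 140 != 143 -> empty
(129,17): row=0b10000001, col=0b10001, row AND col = 0b1 = 1; 1 != 17 -> empty

Answer: no no no no no no no no no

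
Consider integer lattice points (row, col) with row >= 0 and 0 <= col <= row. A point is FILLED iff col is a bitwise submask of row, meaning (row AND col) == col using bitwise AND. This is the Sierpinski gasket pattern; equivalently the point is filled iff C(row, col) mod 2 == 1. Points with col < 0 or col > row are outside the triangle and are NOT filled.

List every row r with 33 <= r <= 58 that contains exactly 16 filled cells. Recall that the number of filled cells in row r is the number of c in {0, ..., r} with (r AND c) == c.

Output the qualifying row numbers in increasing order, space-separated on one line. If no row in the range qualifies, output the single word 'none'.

Row r has 2^popcount(r) filled cells, so we need popcount(r) = log2(16) = 4.
Scan r = 33..58 and keep those with exactly 4 one-bits:
r=33=100001 popcount=2 -> skip
r=34=100010 popcount=2 -> skip
r=35=100011 popcount=3 -> skip
r=36=100100 popcount=2 -> skip
r=37=100101 popcount=3 -> skip
r=38=100110 popcount=3 -> skip
r=39=100111 popcount=4 -> KEEP
r=40=101000 popcount=2 -> skip
r=41=101001 popcount=3 -> skip
r=42=101010 popcount=3 -> skip
r=43=101011 popcount=4 -> KEEP
r=44=101100 popcount=3 -> skip
r=45=101101 popcount=4 -> KEEP
r=46=101110 popcount=4 -> KEEP
r=47=101111 popcount=5 -> skip
r=48=110000 popcount=2 -> skip
r=49=110001 popcount=3 -> skip
r=50=110010 popcount=3 -> skip
r=51=110011 popcount=4 -> KEEP
r=52=110100 popcount=3 -> skip
r=53=110101 popcount=4 -> KEEP
r=54=110110 popcount=4 -> KEEP
r=55=110111 popcount=5 -> skip
r=56=111000 popcount=3 -> skip
r=57=111001 popcount=4 -> KEEP
r=58=111010 popcount=4 -> KEEP
Kept rows: 39 43 45 46 51 53 54 57 58

Answer: 39 43 45 46 51 53 54 57 58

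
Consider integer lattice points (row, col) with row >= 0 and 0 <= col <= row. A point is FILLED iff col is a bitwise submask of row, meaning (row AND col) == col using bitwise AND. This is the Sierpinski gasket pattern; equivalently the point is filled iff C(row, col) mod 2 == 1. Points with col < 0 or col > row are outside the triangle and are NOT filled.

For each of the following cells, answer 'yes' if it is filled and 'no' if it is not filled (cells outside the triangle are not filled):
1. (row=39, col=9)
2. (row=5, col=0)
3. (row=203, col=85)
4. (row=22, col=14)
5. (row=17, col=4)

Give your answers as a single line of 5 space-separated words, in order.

Answer: no yes no no no

Derivation:
(39,9): row=0b100111, col=0b1001, row AND col = 0b1 = 1; 1 != 9 -> empty
(5,0): row=0b101, col=0b0, row AND col = 0b0 = 0; 0 == 0 -> filled
(203,85): row=0b11001011, col=0b1010101, row AND col = 0b1000001 = 65; 65 != 85 -> empty
(22,14): row=0b10110, col=0b1110, row AND col = 0b110 = 6; 6 != 14 -> empty
(17,4): row=0b10001, col=0b100, row AND col = 0b0 = 0; 0 != 4 -> empty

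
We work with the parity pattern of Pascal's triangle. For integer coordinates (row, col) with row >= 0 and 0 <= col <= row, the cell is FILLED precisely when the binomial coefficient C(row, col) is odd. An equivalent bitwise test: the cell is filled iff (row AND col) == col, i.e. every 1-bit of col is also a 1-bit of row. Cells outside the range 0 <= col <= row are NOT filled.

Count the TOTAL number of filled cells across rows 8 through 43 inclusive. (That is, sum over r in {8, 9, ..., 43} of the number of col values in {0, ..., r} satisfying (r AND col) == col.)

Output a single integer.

r8=1000 pc1: +2 =2
r9=1001 pc2: +4 =6
r10=1010 pc2: +4 =10
r11=1011 pc3: +8 =18
r12=1100 pc2: +4 =22
r13=1101 pc3: +8 =30
r14=1110 pc3: +8 =38
r15=1111 pc4: +16 =54
r16=10000 pc1: +2 =56
r17=10001 pc2: +4 =60
r18=10010 pc2: +4 =64
r19=10011 pc3: +8 =72
r20=10100 pc2: +4 =76
r21=10101 pc3: +8 =84
r22=10110 pc3: +8 =92
r23=10111 pc4: +16 =108
r24=11000 pc2: +4 =112
r25=11001 pc3: +8 =120
r26=11010 pc3: +8 =128
r27=11011 pc4: +16 =144
r28=11100 pc3: +8 =152
r29=11101 pc4: +16 =168
r30=11110 pc4: +16 =184
r31=11111 pc5: +32 =216
r32=100000 pc1: +2 =218
r33=100001 pc2: +4 =222
r34=100010 pc2: +4 =226
r35=100011 pc3: +8 =234
r36=100100 pc2: +4 =238
r37=100101 pc3: +8 =246
r38=100110 pc3: +8 =254
r39=100111 pc4: +16 =270
r40=101000 pc2: +4 =274
r41=101001 pc3: +8 =282
r42=101010 pc3: +8 =290
r43=101011 pc4: +16 =306

Answer: 306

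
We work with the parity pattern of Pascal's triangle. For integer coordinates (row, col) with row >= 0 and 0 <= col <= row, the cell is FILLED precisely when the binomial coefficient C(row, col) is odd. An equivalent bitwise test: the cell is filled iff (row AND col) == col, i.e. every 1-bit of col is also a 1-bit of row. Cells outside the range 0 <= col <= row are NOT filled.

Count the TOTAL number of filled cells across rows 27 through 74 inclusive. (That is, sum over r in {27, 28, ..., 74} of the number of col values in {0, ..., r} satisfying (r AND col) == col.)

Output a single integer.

r27=11011 pc4: +16 =16
r28=11100 pc3: +8 =24
r29=11101 pc4: +16 =40
r30=11110 pc4: +16 =56
r31=11111 pc5: +32 =88
r32=100000 pc1: +2 =90
r33=100001 pc2: +4 =94
r34=100010 pc2: +4 =98
r35=100011 pc3: +8 =106
r36=100100 pc2: +4 =110
r37=100101 pc3: +8 =118
r38=100110 pc3: +8 =126
r39=100111 pc4: +16 =142
r40=101000 pc2: +4 =146
r41=101001 pc3: +8 =154
r42=101010 pc3: +8 =162
r43=101011 pc4: +16 =178
r44=101100 pc3: +8 =186
r45=101101 pc4: +16 =202
r46=101110 pc4: +16 =218
r47=101111 pc5: +32 =250
r48=110000 pc2: +4 =254
r49=110001 pc3: +8 =262
r50=110010 pc3: +8 =270
r51=110011 pc4: +16 =286
r52=110100 pc3: +8 =294
r53=110101 pc4: +16 =310
r54=110110 pc4: +16 =326
r55=110111 pc5: +32 =358
r56=111000 pc3: +8 =366
r57=111001 pc4: +16 =382
r58=111010 pc4: +16 =398
r59=111011 pc5: +32 =430
r60=111100 pc4: +16 =446
r61=111101 pc5: +32 =478
r62=111110 pc5: +32 =510
r63=111111 pc6: +64 =574
r64=1000000 pc1: +2 =576
r65=1000001 pc2: +4 =580
r66=1000010 pc2: +4 =584
r67=1000011 pc3: +8 =592
r68=1000100 pc2: +4 =596
r69=1000101 pc3: +8 =604
r70=1000110 pc3: +8 =612
r71=1000111 pc4: +16 =628
r72=1001000 pc2: +4 =632
r73=1001001 pc3: +8 =640
r74=1001010 pc3: +8 =648

Answer: 648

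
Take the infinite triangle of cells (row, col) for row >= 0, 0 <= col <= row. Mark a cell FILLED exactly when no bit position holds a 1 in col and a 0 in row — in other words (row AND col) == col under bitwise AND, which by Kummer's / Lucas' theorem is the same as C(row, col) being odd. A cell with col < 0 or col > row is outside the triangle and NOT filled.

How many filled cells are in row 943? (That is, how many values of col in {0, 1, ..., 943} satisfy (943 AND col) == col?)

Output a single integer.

943 in binary = 1110101111
popcount(943) = number of 1-bits in 1110101111 = 8
A col c satisfies (943 AND c) == c iff every set bit of c is also set in 943; each of the 8 set bits of 943 can independently be on or off in c.
count = 2^8 = 256

Answer: 256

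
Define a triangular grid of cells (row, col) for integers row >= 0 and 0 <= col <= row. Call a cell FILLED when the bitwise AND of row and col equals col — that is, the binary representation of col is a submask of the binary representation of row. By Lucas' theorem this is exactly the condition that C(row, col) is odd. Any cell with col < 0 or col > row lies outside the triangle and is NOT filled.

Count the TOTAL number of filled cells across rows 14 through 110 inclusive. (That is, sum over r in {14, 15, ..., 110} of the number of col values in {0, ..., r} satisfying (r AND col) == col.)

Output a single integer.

r14=1110 pc3: +8 =8
r15=1111 pc4: +16 =24
r16=10000 pc1: +2 =26
r17=10001 pc2: +4 =30
r18=10010 pc2: +4 =34
r19=10011 pc3: +8 =42
r20=10100 pc2: +4 =46
r21=10101 pc3: +8 =54
r22=10110 pc3: +8 =62
r23=10111 pc4: +16 =78
r24=11000 pc2: +4 =82
r25=11001 pc3: +8 =90
r26=11010 pc3: +8 =98
r27=11011 pc4: +16 =114
r28=11100 pc3: +8 =122
r29=11101 pc4: +16 =138
r30=11110 pc4: +16 =154
r31=11111 pc5: +32 =186
r32=100000 pc1: +2 =188
r33=100001 pc2: +4 =192
r34=100010 pc2: +4 =196
r35=100011 pc3: +8 =204
r36=100100 pc2: +4 =208
r37=100101 pc3: +8 =216
r38=100110 pc3: +8 =224
r39=100111 pc4: +16 =240
r40=101000 pc2: +4 =244
r41=101001 pc3: +8 =252
r42=101010 pc3: +8 =260
r43=101011 pc4: +16 =276
r44=101100 pc3: +8 =284
r45=101101 pc4: +16 =300
r46=101110 pc4: +16 =316
r47=101111 pc5: +32 =348
r48=110000 pc2: +4 =352
r49=110001 pc3: +8 =360
r50=110010 pc3: +8 =368
r51=110011 pc4: +16 =384
r52=110100 pc3: +8 =392
r53=110101 pc4: +16 =408
r54=110110 pc4: +16 =424
r55=110111 pc5: +32 =456
r56=111000 pc3: +8 =464
r57=111001 pc4: +16 =480
r58=111010 pc4: +16 =496
r59=111011 pc5: +32 =528
r60=111100 pc4: +16 =544
r61=111101 pc5: +32 =576
r62=111110 pc5: +32 =608
r63=111111 pc6: +64 =672
r64=1000000 pc1: +2 =674
r65=1000001 pc2: +4 =678
r66=1000010 pc2: +4 =682
r67=1000011 pc3: +8 =690
r68=1000100 pc2: +4 =694
r69=1000101 pc3: +8 =702
r70=1000110 pc3: +8 =710
r71=1000111 pc4: +16 =726
r72=1001000 pc2: +4 =730
r73=1001001 pc3: +8 =738
r74=1001010 pc3: +8 =746
r75=1001011 pc4: +16 =762
r76=1001100 pc3: +8 =770
r77=1001101 pc4: +16 =786
r78=1001110 pc4: +16 =802
r79=1001111 pc5: +32 =834
r80=1010000 pc2: +4 =838
r81=1010001 pc3: +8 =846
r82=1010010 pc3: +8 =854
r83=1010011 pc4: +16 =870
r84=1010100 pc3: +8 =878
r85=1010101 pc4: +16 =894
r86=1010110 pc4: +16 =910
r87=1010111 pc5: +32 =942
r88=1011000 pc3: +8 =950
r89=1011001 pc4: +16 =966
r90=1011010 pc4: +16 =982
r91=1011011 pc5: +32 =1014
r92=1011100 pc4: +16 =1030
r93=1011101 pc5: +32 =1062
r94=1011110 pc5: +32 =1094
r95=1011111 pc6: +64 =1158
r96=1100000 pc2: +4 =1162
r97=1100001 pc3: +8 =1170
r98=1100010 pc3: +8 =1178
r99=1100011 pc4: +16 =1194
r100=1100100 pc3: +8 =1202
r101=1100101 pc4: +16 =1218
r102=1100110 pc4: +16 =1234
r103=1100111 pc5: +32 =1266
r104=1101000 pc3: +8 =1274
r105=1101001 pc4: +16 =1290
r106=1101010 pc4: +16 =1306
r107=1101011 pc5: +32 =1338
r108=1101100 pc4: +16 =1354
r109=1101101 pc5: +32 =1386
r110=1101110 pc5: +32 =1418

Answer: 1418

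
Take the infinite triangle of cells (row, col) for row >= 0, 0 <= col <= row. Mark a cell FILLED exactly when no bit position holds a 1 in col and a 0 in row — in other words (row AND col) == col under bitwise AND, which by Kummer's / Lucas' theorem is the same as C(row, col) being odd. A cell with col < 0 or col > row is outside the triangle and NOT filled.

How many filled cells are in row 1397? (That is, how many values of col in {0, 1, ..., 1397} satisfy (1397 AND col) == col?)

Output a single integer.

1397 in binary = 10101110101
popcount(1397) = number of 1-bits in 10101110101 = 7
A col c satisfies (1397 AND c) == c iff every set bit of c is also set in 1397; each of the 7 set bits of 1397 can independently be on or off in c.
count = 2^7 = 128

Answer: 128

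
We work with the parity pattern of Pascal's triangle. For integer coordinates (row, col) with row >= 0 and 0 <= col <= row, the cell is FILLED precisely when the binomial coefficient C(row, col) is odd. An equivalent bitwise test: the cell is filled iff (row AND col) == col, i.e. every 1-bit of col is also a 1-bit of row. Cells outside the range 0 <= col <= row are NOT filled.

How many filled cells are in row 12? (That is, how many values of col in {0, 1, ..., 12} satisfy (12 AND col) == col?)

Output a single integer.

12 in binary = 1100
popcount(12) = number of 1-bits in 1100 = 2
A col c satisfies (12 AND c) == c iff every set bit of c is also set in 12; each of the 2 set bits of 12 can independently be on or off in c.
count = 2^2 = 4

Answer: 4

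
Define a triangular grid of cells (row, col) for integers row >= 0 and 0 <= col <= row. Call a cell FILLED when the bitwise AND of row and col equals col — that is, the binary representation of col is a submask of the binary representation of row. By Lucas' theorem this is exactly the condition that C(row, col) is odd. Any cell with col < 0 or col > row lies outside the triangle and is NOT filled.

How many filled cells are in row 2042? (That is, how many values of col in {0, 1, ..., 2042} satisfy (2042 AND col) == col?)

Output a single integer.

Answer: 512

Derivation:
2042 in binary = 11111111010
popcount(2042) = number of 1-bits in 11111111010 = 9
A col c satisfies (2042 AND c) == c iff every set bit of c is also set in 2042; each of the 9 set bits of 2042 can independently be on or off in c.
count = 2^9 = 512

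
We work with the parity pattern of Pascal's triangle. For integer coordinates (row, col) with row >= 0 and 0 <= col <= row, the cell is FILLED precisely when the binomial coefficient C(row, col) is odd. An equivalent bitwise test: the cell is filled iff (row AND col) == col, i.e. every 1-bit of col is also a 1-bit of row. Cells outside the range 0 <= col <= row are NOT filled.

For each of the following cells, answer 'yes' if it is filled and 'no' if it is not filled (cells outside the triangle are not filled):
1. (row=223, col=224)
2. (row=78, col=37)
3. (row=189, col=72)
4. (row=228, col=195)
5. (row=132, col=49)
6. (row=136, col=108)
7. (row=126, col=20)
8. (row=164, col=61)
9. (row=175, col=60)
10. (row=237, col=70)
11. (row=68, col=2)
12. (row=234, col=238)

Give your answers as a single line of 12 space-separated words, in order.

Answer: no no no no no no yes no no no no no

Derivation:
(223,224): col outside [0, 223] -> not filled
(78,37): row=0b1001110, col=0b100101, row AND col = 0b100 = 4; 4 != 37 -> empty
(189,72): row=0b10111101, col=0b1001000, row AND col = 0b1000 = 8; 8 != 72 -> empty
(228,195): row=0b11100100, col=0b11000011, row AND col = 0b11000000 = 192; 192 != 195 -> empty
(132,49): row=0b10000100, col=0b110001, row AND col = 0b0 = 0; 0 != 49 -> empty
(136,108): row=0b10001000, col=0b1101100, row AND col = 0b1000 = 8; 8 != 108 -> empty
(126,20): row=0b1111110, col=0b10100, row AND col = 0b10100 = 20; 20 == 20 -> filled
(164,61): row=0b10100100, col=0b111101, row AND col = 0b100100 = 36; 36 != 61 -> empty
(175,60): row=0b10101111, col=0b111100, row AND col = 0b101100 = 44; 44 != 60 -> empty
(237,70): row=0b11101101, col=0b1000110, row AND col = 0b1000100 = 68; 68 != 70 -> empty
(68,2): row=0b1000100, col=0b10, row AND col = 0b0 = 0; 0 != 2 -> empty
(234,238): col outside [0, 234] -> not filled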